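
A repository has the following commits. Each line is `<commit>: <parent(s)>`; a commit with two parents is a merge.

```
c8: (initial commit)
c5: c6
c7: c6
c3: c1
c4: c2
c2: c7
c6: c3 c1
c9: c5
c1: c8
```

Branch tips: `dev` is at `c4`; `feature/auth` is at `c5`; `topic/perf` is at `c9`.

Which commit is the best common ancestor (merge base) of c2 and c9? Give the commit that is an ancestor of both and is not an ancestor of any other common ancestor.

Ancestors of c2: {c1, c2, c3, c6, c7, c8}.
Ancestors of c9: {c1, c3, c5, c6, c8, c9}.
Common ancestors: {c1, c3, c6, c8}.
Among these, c6 is not an ancestor of any other common ancestor — it is the merge base.

c6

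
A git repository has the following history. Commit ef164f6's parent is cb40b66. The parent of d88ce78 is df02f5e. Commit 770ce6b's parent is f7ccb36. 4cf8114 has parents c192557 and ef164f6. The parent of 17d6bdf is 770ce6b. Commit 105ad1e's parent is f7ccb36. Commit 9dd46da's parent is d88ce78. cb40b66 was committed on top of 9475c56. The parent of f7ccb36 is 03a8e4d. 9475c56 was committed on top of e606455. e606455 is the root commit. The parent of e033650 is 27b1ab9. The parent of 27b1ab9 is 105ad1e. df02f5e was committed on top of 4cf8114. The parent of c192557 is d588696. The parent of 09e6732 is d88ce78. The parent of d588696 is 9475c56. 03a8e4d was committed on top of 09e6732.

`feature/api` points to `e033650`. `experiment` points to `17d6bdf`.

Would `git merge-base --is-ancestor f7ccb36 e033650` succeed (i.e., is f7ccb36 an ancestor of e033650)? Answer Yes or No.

Ancestors of e033650 (commits reachable by following parents): {03a8e4d, 09e6732, 105ad1e, 27b1ab9, 4cf8114, 9475c56, c192557, cb40b66, d588696, d88ce78, df02f5e, e033650, e606455, ef164f6, f7ccb36}.
f7ccb36 is in that set, so it is an ancestor of e033650.

Yes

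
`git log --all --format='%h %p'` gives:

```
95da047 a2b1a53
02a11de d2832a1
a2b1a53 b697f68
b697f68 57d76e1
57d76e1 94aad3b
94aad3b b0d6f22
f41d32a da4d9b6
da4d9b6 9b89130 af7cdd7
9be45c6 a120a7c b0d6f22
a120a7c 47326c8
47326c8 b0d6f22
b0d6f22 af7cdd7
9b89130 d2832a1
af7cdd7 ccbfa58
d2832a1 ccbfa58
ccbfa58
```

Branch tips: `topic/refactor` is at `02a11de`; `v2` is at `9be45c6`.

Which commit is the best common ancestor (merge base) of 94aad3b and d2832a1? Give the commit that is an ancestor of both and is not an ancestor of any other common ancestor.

Ancestors of 94aad3b: {94aad3b, af7cdd7, b0d6f22, ccbfa58}.
Ancestors of d2832a1: {ccbfa58, d2832a1}.
Common ancestors: {ccbfa58}.
The only common ancestor is ccbfa58, so it is the merge base.

ccbfa58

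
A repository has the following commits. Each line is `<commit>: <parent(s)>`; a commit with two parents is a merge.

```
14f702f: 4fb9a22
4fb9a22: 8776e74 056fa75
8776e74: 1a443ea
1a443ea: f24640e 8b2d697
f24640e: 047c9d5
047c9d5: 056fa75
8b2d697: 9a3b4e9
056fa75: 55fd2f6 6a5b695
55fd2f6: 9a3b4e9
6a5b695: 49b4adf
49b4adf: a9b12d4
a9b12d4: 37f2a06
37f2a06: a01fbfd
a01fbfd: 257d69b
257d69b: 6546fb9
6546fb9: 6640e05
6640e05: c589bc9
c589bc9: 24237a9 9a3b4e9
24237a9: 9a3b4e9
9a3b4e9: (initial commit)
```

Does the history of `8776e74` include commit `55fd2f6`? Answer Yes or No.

Ancestors of 8776e74 (commits reachable by following parents): {047c9d5, 056fa75, 1a443ea, 24237a9, 257d69b, 37f2a06, 49b4adf, 55fd2f6, 6546fb9, 6640e05, 6a5b695, 8776e74, 8b2d697, 9a3b4e9, a01fbfd, a9b12d4, c589bc9, f24640e}.
55fd2f6 is in that set, so it is an ancestor of 8776e74.

Yes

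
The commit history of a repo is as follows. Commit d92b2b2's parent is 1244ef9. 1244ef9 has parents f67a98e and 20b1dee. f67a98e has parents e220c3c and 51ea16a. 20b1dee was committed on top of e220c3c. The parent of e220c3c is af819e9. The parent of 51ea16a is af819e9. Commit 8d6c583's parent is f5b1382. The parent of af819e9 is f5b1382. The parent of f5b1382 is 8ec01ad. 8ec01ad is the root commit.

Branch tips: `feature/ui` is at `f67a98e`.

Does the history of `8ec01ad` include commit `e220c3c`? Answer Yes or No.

No

Ancestors of 8ec01ad: {8ec01ad}.
e220c3c is not in that set, so it is not an ancestor of 8ec01ad.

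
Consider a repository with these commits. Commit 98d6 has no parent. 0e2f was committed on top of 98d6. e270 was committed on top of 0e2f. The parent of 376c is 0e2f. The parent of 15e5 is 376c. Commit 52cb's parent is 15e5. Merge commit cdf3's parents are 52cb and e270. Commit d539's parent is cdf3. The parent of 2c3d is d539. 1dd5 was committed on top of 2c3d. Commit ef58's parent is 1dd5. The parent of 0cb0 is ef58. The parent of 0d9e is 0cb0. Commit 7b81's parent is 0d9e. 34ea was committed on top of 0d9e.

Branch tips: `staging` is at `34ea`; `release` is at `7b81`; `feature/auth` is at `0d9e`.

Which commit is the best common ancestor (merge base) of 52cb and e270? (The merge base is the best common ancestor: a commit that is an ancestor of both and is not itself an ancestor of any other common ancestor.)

0e2f

Ancestors of 52cb: {0e2f, 15e5, 376c, 52cb, 98d6}.
Ancestors of e270: {0e2f, 98d6, e270}.
Common ancestors: {0e2f, 98d6}.
Among these, 0e2f is not an ancestor of any other common ancestor — it is the merge base.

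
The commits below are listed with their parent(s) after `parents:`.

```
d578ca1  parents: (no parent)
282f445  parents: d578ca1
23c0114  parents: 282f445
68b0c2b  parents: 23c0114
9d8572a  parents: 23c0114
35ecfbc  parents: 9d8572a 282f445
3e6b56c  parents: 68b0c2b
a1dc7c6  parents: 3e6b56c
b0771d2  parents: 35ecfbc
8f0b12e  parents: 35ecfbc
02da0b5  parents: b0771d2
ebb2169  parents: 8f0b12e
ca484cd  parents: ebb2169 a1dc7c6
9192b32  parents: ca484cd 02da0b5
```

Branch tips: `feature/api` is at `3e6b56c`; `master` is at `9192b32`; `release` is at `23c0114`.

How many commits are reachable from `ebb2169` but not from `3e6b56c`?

Reachable from ebb2169: {23c0114, 282f445, 35ecfbc, 8f0b12e, 9d8572a, d578ca1, ebb2169}.
Reachable from 3e6b56c: {23c0114, 282f445, 3e6b56c, 68b0c2b, d578ca1}.
In ebb2169's history but not 3e6b56c's: {35ecfbc, 8f0b12e, 9d8572a, ebb2169} — 4 commits.

4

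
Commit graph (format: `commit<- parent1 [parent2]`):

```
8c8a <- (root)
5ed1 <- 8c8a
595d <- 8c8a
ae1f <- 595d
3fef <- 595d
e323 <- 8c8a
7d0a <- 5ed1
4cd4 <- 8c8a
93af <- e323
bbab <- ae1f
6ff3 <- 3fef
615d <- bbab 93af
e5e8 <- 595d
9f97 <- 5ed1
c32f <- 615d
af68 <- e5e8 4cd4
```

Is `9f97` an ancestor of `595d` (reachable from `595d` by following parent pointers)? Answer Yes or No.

No

Ancestors of 595d: {595d, 8c8a}.
9f97 is not in that set, so it is not an ancestor of 595d.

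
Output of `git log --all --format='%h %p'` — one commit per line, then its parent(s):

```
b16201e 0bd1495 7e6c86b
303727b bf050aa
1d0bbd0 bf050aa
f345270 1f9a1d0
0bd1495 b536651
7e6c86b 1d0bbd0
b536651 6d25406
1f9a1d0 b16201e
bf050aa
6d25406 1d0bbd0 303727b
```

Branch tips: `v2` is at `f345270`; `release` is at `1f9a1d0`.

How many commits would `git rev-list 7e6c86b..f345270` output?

7

Reachable from f345270: {0bd1495, 1d0bbd0, 1f9a1d0, 303727b, 6d25406, 7e6c86b, b16201e, b536651, bf050aa, f345270}.
Reachable from 7e6c86b: {1d0bbd0, 7e6c86b, bf050aa}.
In f345270's history but not 7e6c86b's: {0bd1495, 1f9a1d0, 303727b, 6d25406, b16201e, b536651, f345270} — 7 commits.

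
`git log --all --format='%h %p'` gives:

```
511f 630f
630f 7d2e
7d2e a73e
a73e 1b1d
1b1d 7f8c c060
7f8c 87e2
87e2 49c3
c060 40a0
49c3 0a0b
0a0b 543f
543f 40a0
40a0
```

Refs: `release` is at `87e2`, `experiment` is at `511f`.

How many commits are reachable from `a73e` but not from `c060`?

7

Reachable from a73e: {0a0b, 1b1d, 40a0, 49c3, 543f, 7f8c, 87e2, a73e, c060}.
Reachable from c060: {40a0, c060}.
In a73e's history but not c060's: {0a0b, 1b1d, 49c3, 543f, 7f8c, 87e2, a73e} — 7 commits.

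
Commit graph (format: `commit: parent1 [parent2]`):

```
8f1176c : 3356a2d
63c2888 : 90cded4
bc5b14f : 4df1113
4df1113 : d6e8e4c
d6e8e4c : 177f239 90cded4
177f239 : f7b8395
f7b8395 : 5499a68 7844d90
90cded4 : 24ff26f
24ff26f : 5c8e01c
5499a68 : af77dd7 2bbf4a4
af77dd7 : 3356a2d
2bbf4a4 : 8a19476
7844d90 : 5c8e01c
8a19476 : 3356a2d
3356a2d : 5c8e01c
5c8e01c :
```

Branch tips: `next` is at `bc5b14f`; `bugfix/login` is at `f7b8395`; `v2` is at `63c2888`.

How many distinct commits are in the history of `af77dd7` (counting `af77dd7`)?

3

Walking parent pointers from af77dd7: reachable set = {3356a2d, 5c8e01c, af77dd7}.
That is 3 commits.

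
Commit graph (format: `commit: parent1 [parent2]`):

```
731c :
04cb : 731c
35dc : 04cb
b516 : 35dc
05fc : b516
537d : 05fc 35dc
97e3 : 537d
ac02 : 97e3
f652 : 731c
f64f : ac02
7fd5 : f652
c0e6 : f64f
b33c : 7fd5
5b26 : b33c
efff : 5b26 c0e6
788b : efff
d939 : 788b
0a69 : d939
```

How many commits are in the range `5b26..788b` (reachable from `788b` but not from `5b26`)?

Reachable from 788b: {04cb, 05fc, 35dc, 537d, 5b26, 731c, 788b, 7fd5, 97e3, ac02, b33c, b516, c0e6, efff, f64f, f652}.
Reachable from 5b26: {5b26, 731c, 7fd5, b33c, f652}.
In 788b's history but not 5b26's: {04cb, 05fc, 35dc, 537d, 788b, 97e3, ac02, b516, c0e6, efff, f64f} — 11 commits.

11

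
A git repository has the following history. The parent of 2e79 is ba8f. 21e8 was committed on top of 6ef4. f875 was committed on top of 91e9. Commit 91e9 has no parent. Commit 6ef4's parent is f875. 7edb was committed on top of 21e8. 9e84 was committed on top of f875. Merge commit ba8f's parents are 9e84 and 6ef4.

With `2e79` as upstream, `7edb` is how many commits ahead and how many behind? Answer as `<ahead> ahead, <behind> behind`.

Reachable from 7edb: {21e8, 6ef4, 7edb, 91e9, f875}.
Reachable from 2e79: {2e79, 6ef4, 91e9, 9e84, ba8f, f875}.
Only in 7edb's history (ahead): {21e8, 7edb} — 2.
Only in 2e79's history (behind): {2e79, 9e84, ba8f} — 3.

2 ahead, 3 behind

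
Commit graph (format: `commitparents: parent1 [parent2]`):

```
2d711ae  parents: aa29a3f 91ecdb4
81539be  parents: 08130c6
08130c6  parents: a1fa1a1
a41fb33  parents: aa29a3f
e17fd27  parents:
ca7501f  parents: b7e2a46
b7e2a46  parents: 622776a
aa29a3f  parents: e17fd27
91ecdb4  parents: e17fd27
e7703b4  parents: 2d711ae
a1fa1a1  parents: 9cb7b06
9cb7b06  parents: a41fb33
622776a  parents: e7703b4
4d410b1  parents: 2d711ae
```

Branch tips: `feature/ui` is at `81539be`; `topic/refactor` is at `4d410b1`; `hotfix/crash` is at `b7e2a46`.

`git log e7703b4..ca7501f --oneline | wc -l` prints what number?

3

Reachable from ca7501f: {2d711ae, 622776a, 91ecdb4, aa29a3f, b7e2a46, ca7501f, e17fd27, e7703b4}.
Reachable from e7703b4: {2d711ae, 91ecdb4, aa29a3f, e17fd27, e7703b4}.
In ca7501f's history but not e7703b4's: {622776a, b7e2a46, ca7501f} — 3 commits.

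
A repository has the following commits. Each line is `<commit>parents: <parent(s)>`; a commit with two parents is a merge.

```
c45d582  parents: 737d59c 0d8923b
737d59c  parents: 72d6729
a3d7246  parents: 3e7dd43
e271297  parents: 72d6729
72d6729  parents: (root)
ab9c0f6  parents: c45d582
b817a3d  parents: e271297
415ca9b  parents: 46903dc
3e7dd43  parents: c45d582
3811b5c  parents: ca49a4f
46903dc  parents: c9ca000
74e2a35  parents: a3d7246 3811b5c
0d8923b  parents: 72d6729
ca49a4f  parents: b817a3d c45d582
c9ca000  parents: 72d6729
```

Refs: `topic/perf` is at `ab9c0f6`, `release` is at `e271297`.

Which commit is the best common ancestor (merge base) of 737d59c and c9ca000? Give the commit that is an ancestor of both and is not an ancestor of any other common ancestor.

Ancestors of 737d59c: {72d6729, 737d59c}.
Ancestors of c9ca000: {72d6729, c9ca000}.
Common ancestors: {72d6729}.
The only common ancestor is 72d6729, so it is the merge base.

72d6729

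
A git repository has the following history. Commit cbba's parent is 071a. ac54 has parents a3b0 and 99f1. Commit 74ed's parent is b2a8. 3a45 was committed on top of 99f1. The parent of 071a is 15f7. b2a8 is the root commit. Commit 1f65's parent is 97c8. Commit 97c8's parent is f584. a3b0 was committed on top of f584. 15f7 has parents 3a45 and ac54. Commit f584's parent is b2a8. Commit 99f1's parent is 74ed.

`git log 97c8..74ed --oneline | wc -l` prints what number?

Reachable from 74ed: {74ed, b2a8}.
Reachable from 97c8: {97c8, b2a8, f584}.
In 74ed's history but not 97c8's: {74ed} — 1 commit.

1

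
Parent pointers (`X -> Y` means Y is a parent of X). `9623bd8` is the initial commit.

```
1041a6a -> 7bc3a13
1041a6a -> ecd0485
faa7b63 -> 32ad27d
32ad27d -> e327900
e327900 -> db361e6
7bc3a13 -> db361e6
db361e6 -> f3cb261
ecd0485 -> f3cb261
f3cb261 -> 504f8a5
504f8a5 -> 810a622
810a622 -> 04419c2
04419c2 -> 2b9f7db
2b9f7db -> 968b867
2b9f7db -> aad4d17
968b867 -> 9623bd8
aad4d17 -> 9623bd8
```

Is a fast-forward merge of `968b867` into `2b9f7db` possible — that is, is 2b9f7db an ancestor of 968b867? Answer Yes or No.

A fast-forward from 2b9f7db to 968b867 is possible iff 2b9f7db is an ancestor of 968b867.
Ancestors of 968b867: {9623bd8, 968b867}.
2b9f7db is not among them, so fast-forward is not possible.

No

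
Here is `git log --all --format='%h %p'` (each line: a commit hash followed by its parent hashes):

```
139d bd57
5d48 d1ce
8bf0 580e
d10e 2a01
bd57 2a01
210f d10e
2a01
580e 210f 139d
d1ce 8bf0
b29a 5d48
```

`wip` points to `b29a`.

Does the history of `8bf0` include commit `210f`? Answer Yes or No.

Yes

Ancestors of 8bf0 (commits reachable by following parents): {139d, 210f, 2a01, 580e, 8bf0, bd57, d10e}.
210f is in that set, so it is an ancestor of 8bf0.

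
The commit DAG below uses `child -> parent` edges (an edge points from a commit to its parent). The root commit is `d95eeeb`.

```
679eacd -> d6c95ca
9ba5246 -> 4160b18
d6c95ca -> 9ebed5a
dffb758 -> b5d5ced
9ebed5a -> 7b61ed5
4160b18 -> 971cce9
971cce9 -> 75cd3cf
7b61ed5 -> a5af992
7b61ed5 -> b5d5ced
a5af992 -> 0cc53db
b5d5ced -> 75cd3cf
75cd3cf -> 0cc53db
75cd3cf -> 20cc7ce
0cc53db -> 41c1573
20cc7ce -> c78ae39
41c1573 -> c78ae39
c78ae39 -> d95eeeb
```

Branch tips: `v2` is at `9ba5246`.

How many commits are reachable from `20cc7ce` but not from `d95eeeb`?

Reachable from 20cc7ce: {20cc7ce, c78ae39, d95eeeb}.
Reachable from d95eeeb: {d95eeeb}.
In 20cc7ce's history but not d95eeeb's: {20cc7ce, c78ae39} — 2 commits.

2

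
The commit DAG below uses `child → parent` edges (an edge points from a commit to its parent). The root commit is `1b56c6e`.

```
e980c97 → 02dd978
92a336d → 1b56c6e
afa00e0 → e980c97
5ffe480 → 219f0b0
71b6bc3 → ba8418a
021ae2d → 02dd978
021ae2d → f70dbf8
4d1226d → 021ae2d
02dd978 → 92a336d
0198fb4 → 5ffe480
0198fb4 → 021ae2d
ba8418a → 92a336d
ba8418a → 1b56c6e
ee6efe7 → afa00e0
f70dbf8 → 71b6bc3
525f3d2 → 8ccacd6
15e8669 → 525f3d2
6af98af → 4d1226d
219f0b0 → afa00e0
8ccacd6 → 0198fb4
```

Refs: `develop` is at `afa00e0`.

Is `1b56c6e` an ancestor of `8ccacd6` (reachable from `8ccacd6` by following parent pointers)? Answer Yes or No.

Yes

Ancestors of 8ccacd6 (commits reachable by following parents): {0198fb4, 021ae2d, 02dd978, 1b56c6e, 219f0b0, 5ffe480, 71b6bc3, 8ccacd6, 92a336d, afa00e0, ba8418a, e980c97, f70dbf8}.
1b56c6e is in that set, so it is an ancestor of 8ccacd6.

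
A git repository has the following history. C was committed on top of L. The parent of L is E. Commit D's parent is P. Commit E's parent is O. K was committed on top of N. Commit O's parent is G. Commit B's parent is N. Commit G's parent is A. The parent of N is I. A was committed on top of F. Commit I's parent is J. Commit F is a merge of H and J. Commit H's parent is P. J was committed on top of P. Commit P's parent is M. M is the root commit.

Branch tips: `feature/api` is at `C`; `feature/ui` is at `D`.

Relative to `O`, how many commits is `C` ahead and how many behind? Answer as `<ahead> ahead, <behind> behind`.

Reachable from C: {A, C, E, F, G, H, J, L, M, O, P}.
Reachable from O: {A, F, G, H, J, M, O, P}.
Only in C's history (ahead): {C, E, L} — 3.
Only in O's history (behind): {} — 0.

3 ahead, 0 behind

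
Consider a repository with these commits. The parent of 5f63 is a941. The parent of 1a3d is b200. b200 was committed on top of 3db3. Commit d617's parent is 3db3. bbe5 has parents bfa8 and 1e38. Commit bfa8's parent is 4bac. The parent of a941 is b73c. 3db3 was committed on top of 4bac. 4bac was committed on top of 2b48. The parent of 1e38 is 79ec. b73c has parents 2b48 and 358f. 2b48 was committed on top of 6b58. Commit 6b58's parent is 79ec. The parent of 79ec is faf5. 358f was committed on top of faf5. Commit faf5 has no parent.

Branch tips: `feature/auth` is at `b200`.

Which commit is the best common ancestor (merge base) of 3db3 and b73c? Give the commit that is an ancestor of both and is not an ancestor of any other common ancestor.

Ancestors of 3db3: {2b48, 3db3, 4bac, 6b58, 79ec, faf5}.
Ancestors of b73c: {2b48, 358f, 6b58, 79ec, b73c, faf5}.
Common ancestors: {2b48, 6b58, 79ec, faf5}.
Among these, 2b48 is not an ancestor of any other common ancestor — it is the merge base.

2b48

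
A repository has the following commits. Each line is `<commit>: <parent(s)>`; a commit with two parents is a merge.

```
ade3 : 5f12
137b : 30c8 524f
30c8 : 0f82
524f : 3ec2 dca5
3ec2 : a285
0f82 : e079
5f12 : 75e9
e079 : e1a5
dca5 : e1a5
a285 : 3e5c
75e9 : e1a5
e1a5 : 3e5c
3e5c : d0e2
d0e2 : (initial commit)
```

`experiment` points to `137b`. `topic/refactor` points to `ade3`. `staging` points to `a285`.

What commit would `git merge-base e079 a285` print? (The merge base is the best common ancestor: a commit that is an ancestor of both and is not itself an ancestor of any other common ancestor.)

Ancestors of e079: {3e5c, d0e2, e079, e1a5}.
Ancestors of a285: {3e5c, a285, d0e2}.
Common ancestors: {3e5c, d0e2}.
Among these, 3e5c is not an ancestor of any other common ancestor — it is the merge base.

3e5c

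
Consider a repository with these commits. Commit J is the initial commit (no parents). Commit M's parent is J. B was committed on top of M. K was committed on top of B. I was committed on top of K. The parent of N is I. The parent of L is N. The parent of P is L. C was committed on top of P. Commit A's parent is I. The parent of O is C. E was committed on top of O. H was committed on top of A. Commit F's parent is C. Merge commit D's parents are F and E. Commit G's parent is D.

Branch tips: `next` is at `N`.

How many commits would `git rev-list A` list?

Walking parent pointers from A: reachable set = {A, B, I, J, K, M}.
That is 6 commits.

6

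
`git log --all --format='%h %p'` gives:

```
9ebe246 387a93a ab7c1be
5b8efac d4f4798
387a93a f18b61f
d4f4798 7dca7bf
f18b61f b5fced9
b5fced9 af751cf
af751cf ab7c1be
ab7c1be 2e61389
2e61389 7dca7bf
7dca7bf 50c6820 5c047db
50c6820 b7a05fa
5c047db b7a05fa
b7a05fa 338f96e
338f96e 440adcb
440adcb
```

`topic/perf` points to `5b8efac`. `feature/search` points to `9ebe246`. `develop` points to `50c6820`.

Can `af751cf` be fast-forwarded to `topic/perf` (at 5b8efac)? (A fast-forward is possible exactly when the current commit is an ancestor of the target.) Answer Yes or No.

No

A fast-forward from af751cf to 5b8efac is possible iff af751cf is an ancestor of 5b8efac.
Ancestors of 5b8efac: {338f96e, 440adcb, 50c6820, 5b8efac, 5c047db, 7dca7bf, b7a05fa, d4f4798}.
af751cf is not among them, so fast-forward is not possible.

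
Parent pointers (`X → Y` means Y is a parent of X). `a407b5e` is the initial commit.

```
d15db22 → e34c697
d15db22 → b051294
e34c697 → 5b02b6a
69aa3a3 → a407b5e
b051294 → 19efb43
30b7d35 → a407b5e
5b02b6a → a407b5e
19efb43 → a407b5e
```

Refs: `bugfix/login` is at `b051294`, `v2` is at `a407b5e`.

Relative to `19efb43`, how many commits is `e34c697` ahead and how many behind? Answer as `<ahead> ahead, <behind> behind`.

Reachable from e34c697: {5b02b6a, a407b5e, e34c697}.
Reachable from 19efb43: {19efb43, a407b5e}.
Only in e34c697's history (ahead): {5b02b6a, e34c697} — 2.
Only in 19efb43's history (behind): {19efb43} — 1.

2 ahead, 1 behind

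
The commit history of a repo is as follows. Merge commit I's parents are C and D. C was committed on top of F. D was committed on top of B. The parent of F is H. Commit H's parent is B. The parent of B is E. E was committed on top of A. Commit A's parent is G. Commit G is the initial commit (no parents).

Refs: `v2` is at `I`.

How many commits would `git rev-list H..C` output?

Reachable from C: {A, B, C, E, F, G, H}.
Reachable from H: {A, B, E, G, H}.
In C's history but not H's: {C, F} — 2 commits.

2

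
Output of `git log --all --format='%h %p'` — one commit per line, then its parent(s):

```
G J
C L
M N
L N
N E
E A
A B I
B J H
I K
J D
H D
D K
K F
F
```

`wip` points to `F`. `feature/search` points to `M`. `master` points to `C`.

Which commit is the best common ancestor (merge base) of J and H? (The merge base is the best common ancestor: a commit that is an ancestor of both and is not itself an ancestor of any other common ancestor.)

Ancestors of J: {D, F, J, K}.
Ancestors of H: {D, F, H, K}.
Common ancestors: {D, F, K}.
Among these, D is not an ancestor of any other common ancestor — it is the merge base.

D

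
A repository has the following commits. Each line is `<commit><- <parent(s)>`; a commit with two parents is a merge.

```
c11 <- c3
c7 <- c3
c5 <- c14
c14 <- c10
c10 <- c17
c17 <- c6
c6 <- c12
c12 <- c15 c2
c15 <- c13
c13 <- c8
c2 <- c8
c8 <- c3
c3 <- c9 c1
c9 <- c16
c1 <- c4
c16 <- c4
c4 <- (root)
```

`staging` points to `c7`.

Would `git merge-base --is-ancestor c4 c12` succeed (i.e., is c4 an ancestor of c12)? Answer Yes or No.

Yes

Ancestors of c12 (commits reachable by following parents): {c1, c12, c13, c15, c16, c2, c3, c4, c8, c9}.
c4 is in that set, so it is an ancestor of c12.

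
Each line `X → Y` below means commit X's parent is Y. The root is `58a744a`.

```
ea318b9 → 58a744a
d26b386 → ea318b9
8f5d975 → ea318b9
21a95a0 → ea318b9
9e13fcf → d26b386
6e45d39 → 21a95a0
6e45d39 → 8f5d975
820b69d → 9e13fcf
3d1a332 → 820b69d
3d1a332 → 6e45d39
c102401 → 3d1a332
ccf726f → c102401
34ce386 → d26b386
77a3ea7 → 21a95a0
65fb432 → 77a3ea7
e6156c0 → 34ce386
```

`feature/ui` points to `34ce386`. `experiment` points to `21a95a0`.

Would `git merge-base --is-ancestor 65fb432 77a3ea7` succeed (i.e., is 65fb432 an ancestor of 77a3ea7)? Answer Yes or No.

No

Ancestors of 77a3ea7: {21a95a0, 58a744a, 77a3ea7, ea318b9}.
65fb432 is not in that set, so it is not an ancestor of 77a3ea7.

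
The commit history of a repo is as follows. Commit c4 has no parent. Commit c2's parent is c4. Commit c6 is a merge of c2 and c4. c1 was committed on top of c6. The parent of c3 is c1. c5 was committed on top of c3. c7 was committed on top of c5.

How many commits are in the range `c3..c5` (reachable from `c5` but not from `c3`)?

1

Reachable from c5: {c1, c2, c3, c4, c5, c6}.
Reachable from c3: {c1, c2, c3, c4, c6}.
In c5's history but not c3's: {c5} — 1 commit.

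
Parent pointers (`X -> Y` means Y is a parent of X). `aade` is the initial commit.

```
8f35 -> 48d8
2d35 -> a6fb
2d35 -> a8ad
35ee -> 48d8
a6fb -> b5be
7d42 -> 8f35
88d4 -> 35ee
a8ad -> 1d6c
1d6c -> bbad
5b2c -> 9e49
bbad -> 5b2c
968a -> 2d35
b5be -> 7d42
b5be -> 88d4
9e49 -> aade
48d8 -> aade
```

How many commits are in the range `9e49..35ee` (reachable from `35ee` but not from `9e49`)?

Reachable from 35ee: {35ee, 48d8, aade}.
Reachable from 9e49: {9e49, aade}.
In 35ee's history but not 9e49's: {35ee, 48d8} — 2 commits.

2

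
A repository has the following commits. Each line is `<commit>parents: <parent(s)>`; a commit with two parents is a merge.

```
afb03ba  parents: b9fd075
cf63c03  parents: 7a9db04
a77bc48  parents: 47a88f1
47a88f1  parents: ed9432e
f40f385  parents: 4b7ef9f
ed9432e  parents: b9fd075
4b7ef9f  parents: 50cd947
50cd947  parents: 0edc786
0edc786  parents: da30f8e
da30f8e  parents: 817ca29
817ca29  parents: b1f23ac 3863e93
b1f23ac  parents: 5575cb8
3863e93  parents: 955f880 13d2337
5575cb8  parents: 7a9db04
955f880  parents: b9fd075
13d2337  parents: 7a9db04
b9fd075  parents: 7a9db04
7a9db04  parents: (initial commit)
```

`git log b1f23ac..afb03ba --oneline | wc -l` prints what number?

2

Reachable from afb03ba: {7a9db04, afb03ba, b9fd075}.
Reachable from b1f23ac: {5575cb8, 7a9db04, b1f23ac}.
In afb03ba's history but not b1f23ac's: {afb03ba, b9fd075} — 2 commits.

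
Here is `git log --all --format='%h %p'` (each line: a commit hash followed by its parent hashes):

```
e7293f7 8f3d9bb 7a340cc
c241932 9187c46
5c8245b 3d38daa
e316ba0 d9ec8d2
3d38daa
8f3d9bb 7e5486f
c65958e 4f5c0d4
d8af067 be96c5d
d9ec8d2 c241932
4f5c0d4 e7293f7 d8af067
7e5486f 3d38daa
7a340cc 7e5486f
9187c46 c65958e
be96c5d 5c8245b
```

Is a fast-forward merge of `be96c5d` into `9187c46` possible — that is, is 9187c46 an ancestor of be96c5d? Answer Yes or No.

No

A fast-forward from 9187c46 to be96c5d is possible iff 9187c46 is an ancestor of be96c5d.
Ancestors of be96c5d: {3d38daa, 5c8245b, be96c5d}.
9187c46 is not among them, so fast-forward is not possible.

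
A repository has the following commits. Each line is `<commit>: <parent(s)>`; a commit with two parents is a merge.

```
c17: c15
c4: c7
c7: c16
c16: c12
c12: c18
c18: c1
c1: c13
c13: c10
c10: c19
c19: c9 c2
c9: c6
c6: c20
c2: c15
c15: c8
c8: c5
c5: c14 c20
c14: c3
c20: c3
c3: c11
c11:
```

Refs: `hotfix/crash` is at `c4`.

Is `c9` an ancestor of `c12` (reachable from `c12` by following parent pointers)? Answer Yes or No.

Yes

Ancestors of c12 (commits reachable by following parents): {c1, c10, c11, c12, c13, c14, c15, c18, c19, c2, c20, c3, c5, c6, c8, c9}.
c9 is in that set, so it is an ancestor of c12.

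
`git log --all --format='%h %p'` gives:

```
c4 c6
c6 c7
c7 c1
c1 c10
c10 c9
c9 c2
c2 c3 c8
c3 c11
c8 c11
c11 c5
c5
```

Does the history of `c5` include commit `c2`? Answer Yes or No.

Ancestors of c5: {c5}.
c2 is not in that set, so it is not an ancestor of c5.

No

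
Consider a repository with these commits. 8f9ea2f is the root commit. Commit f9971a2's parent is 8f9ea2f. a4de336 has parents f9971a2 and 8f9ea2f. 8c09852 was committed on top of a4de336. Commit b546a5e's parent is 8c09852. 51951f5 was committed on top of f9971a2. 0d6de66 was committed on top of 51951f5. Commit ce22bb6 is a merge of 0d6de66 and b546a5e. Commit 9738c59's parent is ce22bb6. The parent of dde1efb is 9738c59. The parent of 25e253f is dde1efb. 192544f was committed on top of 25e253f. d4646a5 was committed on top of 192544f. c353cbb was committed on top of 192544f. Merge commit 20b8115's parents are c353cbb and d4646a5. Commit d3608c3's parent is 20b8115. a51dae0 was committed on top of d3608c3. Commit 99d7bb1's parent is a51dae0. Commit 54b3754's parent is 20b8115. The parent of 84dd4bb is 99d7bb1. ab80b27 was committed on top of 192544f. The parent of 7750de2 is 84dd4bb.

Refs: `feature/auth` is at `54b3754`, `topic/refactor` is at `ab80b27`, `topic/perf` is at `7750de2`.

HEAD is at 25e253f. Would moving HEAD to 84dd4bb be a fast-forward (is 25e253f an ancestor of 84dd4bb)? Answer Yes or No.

Yes

A fast-forward from 25e253f to 84dd4bb is possible iff 25e253f is an ancestor of 84dd4bb.
Ancestors of 84dd4bb: {0d6de66, 192544f, 20b8115, 25e253f, 51951f5, 84dd4bb, 8c09852, 8f9ea2f, 9738c59, 99d7bb1, a4de336, a51dae0, b546a5e, c353cbb, ce22bb6, d3608c3, d4646a5, dde1efb, f9971a2}.
25e253f is among them, so fast-forward is possible.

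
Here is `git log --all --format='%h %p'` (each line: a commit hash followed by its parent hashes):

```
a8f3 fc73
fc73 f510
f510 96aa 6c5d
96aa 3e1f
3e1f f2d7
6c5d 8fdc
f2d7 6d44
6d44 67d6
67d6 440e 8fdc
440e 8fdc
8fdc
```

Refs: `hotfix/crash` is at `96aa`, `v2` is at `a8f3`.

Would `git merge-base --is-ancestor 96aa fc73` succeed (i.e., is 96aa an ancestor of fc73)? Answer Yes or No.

Ancestors of fc73 (commits reachable by following parents): {3e1f, 440e, 67d6, 6c5d, 6d44, 8fdc, 96aa, f2d7, f510, fc73}.
96aa is in that set, so it is an ancestor of fc73.

Yes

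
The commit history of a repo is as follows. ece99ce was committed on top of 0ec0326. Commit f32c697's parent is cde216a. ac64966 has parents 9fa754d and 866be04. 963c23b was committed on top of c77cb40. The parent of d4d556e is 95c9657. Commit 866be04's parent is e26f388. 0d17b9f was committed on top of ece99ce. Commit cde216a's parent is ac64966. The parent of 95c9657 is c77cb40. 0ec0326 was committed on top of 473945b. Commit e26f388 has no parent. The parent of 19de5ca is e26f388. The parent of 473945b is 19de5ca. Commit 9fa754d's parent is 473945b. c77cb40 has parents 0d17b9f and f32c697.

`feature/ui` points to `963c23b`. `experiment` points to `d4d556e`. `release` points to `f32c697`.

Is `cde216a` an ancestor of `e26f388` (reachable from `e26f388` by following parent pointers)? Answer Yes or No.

Ancestors of e26f388: {e26f388}.
cde216a is not in that set, so it is not an ancestor of e26f388.

No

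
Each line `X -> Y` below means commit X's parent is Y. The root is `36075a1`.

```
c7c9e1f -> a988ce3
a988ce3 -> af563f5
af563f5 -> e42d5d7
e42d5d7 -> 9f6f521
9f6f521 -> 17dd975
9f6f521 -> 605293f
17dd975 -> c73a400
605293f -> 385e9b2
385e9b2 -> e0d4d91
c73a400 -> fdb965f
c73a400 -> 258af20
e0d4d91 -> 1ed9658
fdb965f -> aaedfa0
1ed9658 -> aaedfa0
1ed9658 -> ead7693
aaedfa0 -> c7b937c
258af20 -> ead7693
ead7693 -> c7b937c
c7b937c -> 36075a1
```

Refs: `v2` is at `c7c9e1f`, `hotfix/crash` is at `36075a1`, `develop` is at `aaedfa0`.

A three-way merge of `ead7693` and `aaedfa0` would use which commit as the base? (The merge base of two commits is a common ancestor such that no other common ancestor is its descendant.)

Ancestors of ead7693: {36075a1, c7b937c, ead7693}.
Ancestors of aaedfa0: {36075a1, aaedfa0, c7b937c}.
Common ancestors: {36075a1, c7b937c}.
Among these, c7b937c is not an ancestor of any other common ancestor — it is the merge base.

c7b937c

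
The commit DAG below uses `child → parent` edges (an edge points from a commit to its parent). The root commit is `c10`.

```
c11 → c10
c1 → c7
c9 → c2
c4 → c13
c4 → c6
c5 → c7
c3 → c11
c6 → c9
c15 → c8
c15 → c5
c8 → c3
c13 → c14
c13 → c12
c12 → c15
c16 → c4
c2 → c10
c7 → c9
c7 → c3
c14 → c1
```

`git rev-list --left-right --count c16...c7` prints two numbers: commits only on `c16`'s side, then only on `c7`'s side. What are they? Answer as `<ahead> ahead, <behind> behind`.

Reachable from c16: {c1, c10, c11, c12, c13, c14, c15, c16, c2, c3, c4, c5, c6, c7, c8, c9}.
Reachable from c7: {c10, c11, c2, c3, c7, c9}.
Only in c16's history (ahead): {c1, c12, c13, c14, c15, c16, c4, c5, c6, c8} — 10.
Only in c7's history (behind): {} — 0.

10 ahead, 0 behind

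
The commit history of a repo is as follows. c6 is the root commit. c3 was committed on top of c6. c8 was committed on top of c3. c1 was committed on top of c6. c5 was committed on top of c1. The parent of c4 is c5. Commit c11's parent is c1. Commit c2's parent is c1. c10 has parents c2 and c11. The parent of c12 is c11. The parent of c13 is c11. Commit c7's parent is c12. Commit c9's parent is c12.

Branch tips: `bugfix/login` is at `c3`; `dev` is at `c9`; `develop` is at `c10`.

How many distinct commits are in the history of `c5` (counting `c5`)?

Walking parent pointers from c5: reachable set = {c1, c5, c6}.
That is 3 commits.

3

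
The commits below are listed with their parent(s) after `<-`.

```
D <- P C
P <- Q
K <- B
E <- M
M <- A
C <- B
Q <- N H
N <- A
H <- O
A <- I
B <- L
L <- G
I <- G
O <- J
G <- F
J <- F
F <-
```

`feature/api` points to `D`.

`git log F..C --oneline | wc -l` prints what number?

4

Reachable from C: {B, C, F, G, L}.
Reachable from F: {F}.
In C's history but not F's: {B, C, G, L} — 4 commits.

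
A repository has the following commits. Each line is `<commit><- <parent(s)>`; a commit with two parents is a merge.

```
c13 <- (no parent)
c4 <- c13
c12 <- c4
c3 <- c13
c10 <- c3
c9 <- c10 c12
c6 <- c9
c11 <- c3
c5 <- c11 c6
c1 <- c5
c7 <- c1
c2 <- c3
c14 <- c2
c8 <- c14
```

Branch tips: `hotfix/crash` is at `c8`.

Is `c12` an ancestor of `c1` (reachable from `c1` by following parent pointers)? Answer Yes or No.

Yes

Ancestors of c1 (commits reachable by following parents): {c1, c10, c11, c12, c13, c3, c4, c5, c6, c9}.
c12 is in that set, so it is an ancestor of c1.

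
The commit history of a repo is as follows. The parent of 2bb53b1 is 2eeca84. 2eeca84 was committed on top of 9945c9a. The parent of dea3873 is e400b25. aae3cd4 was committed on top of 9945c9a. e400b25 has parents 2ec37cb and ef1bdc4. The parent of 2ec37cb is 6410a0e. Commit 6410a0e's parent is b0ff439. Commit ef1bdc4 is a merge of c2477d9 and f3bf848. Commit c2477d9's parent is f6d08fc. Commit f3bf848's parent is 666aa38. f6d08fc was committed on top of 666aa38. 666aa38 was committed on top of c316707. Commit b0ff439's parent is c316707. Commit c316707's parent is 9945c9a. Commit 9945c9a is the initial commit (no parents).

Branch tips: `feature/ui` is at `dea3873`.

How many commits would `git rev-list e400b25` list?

11

Walking parent pointers from e400b25: reachable set = {2ec37cb, 6410a0e, 666aa38, 9945c9a, b0ff439, c2477d9, c316707, e400b25, ef1bdc4, f3bf848, f6d08fc}.
That is 11 commits.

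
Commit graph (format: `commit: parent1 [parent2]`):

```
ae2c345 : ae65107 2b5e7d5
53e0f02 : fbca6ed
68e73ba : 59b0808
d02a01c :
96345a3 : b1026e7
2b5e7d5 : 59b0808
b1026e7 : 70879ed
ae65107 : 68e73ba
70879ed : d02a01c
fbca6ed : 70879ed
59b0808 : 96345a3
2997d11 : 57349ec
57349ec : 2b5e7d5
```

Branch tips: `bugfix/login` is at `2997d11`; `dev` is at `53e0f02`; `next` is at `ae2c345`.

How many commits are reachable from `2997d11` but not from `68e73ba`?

3

Reachable from 2997d11: {2997d11, 2b5e7d5, 57349ec, 59b0808, 70879ed, 96345a3, b1026e7, d02a01c}.
Reachable from 68e73ba: {59b0808, 68e73ba, 70879ed, 96345a3, b1026e7, d02a01c}.
In 2997d11's history but not 68e73ba's: {2997d11, 2b5e7d5, 57349ec} — 3 commits.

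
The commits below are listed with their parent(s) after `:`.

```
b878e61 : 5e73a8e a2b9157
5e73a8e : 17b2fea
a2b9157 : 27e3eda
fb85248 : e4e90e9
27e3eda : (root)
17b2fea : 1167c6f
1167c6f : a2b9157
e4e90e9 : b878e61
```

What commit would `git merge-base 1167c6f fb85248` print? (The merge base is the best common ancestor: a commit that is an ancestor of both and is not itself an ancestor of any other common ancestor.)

1167c6f

Ancestors of 1167c6f: {1167c6f, 27e3eda, a2b9157}.
Ancestors of fb85248: {1167c6f, 17b2fea, 27e3eda, 5e73a8e, a2b9157, b878e61, e4e90e9, fb85248}.
Common ancestors: {1167c6f, 27e3eda, a2b9157}.
Among these, 1167c6f is not an ancestor of any other common ancestor — it is the merge base.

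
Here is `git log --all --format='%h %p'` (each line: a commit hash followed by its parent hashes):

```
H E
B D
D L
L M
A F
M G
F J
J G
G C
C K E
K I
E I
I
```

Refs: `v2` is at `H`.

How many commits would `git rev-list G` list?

5

Walking parent pointers from G: reachable set = {C, E, G, I, K}.
That is 5 commits.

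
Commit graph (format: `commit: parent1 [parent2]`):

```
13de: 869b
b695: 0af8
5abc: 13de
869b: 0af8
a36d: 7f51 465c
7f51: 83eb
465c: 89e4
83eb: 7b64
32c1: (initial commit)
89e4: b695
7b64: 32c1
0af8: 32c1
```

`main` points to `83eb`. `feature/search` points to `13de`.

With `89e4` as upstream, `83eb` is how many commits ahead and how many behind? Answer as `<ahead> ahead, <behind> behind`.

Reachable from 83eb: {32c1, 7b64, 83eb}.
Reachable from 89e4: {0af8, 32c1, 89e4, b695}.
Only in 83eb's history (ahead): {7b64, 83eb} — 2.
Only in 89e4's history (behind): {0af8, 89e4, b695} — 3.

2 ahead, 3 behind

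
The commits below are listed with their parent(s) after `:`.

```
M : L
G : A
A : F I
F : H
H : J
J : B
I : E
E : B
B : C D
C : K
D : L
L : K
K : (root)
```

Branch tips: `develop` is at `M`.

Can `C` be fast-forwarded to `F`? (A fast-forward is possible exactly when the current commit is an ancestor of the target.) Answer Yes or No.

Yes

A fast-forward from C to F is possible iff C is an ancestor of F.
Ancestors of F: {B, C, D, F, H, J, K, L}.
C is among them, so fast-forward is possible.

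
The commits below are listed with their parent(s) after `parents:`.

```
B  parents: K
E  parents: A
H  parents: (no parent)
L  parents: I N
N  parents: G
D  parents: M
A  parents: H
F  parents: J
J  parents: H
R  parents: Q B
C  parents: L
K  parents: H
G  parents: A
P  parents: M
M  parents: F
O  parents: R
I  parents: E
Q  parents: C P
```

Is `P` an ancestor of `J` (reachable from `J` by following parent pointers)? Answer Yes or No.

No

Ancestors of J: {H, J}.
P is not in that set, so it is not an ancestor of J.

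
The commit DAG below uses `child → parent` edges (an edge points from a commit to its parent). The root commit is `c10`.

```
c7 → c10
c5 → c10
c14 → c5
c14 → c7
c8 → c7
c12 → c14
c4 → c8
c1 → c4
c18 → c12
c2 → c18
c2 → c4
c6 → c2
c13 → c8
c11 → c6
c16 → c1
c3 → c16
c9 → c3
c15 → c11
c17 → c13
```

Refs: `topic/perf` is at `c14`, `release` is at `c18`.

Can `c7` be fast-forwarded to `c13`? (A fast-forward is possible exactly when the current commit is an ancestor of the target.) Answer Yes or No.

Yes

A fast-forward from c7 to c13 is possible iff c7 is an ancestor of c13.
Ancestors of c13: {c10, c13, c7, c8}.
c7 is among them, so fast-forward is possible.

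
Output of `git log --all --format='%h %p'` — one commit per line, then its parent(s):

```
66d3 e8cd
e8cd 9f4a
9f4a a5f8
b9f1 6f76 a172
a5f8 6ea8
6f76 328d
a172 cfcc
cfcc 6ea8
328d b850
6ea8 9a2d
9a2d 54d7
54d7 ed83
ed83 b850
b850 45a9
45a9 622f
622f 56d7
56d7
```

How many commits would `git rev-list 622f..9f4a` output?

8

Reachable from 9f4a: {45a9, 54d7, 56d7, 622f, 6ea8, 9a2d, 9f4a, a5f8, b850, ed83}.
Reachable from 622f: {56d7, 622f}.
In 9f4a's history but not 622f's: {45a9, 54d7, 6ea8, 9a2d, 9f4a, a5f8, b850, ed83} — 8 commits.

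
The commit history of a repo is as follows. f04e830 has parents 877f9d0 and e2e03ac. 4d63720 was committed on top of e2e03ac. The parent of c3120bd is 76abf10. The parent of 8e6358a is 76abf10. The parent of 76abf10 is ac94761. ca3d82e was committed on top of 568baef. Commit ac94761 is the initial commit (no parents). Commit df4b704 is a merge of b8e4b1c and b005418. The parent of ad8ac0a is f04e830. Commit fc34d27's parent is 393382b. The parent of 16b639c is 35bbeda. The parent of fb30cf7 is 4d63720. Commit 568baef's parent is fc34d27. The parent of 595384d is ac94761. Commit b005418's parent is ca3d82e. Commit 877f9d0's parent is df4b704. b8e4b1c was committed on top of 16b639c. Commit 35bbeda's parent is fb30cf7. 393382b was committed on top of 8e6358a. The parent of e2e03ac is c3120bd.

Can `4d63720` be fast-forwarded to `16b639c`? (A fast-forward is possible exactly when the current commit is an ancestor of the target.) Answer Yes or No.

Yes

A fast-forward from 4d63720 to 16b639c is possible iff 4d63720 is an ancestor of 16b639c.
Ancestors of 16b639c: {16b639c, 35bbeda, 4d63720, 76abf10, ac94761, c3120bd, e2e03ac, fb30cf7}.
4d63720 is among them, so fast-forward is possible.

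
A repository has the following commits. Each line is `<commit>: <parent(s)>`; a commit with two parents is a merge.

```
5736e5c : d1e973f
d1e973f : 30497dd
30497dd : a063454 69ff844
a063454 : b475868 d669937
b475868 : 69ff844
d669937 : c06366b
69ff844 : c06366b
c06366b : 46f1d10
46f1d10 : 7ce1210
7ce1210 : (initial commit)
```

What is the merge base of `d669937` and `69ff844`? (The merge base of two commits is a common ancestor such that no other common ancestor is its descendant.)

c06366b

Ancestors of d669937: {46f1d10, 7ce1210, c06366b, d669937}.
Ancestors of 69ff844: {46f1d10, 69ff844, 7ce1210, c06366b}.
Common ancestors: {46f1d10, 7ce1210, c06366b}.
Among these, c06366b is not an ancestor of any other common ancestor — it is the merge base.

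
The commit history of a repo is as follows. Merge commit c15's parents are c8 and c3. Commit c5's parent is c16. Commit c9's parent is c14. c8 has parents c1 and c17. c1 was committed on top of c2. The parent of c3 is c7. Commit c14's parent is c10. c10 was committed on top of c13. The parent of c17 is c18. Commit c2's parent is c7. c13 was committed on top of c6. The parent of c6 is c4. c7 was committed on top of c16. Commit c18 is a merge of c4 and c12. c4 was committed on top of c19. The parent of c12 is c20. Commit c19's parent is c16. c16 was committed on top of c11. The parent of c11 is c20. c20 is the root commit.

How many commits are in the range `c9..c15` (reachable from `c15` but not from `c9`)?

Reachable from c15: {c1, c11, c12, c15, c16, c17, c18, c19, c2, c20, c3, c4, c7, c8}.
Reachable from c9: {c10, c11, c13, c14, c16, c19, c20, c4, c6, c9}.
In c15's history but not c9's: {c1, c12, c15, c17, c18, c2, c3, c7, c8} — 9 commits.

9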